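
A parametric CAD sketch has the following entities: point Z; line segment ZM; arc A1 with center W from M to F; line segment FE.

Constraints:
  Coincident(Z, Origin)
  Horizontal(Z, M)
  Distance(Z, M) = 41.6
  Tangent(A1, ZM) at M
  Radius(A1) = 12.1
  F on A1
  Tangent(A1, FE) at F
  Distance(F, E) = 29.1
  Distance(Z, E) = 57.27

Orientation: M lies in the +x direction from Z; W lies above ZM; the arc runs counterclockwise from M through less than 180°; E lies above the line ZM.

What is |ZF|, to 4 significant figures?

55.14

Checks: |WF| = 12.10 ✓; ∠(WF, FE) = 90.00° ✓; |FE| = 29.10 ✓; |ZE| = 57.27 ✓.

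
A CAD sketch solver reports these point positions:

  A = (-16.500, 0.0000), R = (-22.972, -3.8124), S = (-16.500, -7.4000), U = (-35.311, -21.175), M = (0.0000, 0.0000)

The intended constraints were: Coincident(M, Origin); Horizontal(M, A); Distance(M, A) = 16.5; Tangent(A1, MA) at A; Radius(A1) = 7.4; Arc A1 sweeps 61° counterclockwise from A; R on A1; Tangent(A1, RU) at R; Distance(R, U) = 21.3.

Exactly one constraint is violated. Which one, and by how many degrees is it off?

Tangent(A1, RU) at R — off by 6.40°.

M = (0.00, 0.00) ✓; M.y = 0.00, A.y = 0.00 ✓; |MA| = 16.50 ✓; ∠(SA, AM) = 90.00° ✓; |SA| = 7.400 ✓; bearing(S→R) − bearing(S→A) = 61.00° ✓; |SR| = 7.400 ✓; ∠(SR, RU) = 96.40° ✗; |RU| = 21.30 ✓.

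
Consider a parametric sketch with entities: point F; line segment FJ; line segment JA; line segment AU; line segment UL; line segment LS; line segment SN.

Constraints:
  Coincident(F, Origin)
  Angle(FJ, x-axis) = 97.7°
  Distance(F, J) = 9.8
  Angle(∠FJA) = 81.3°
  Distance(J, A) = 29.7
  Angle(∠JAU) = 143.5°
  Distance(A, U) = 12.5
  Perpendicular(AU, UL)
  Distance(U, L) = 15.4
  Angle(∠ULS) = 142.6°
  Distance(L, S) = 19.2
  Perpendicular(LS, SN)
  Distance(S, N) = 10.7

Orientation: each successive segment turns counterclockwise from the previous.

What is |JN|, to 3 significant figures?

17.5

F is at the origin; FJ runs at 97.7° with length 9.8, so J = (-1.31, 9.71). ∠FJA = 81.3° gives JA at -164° from the x-axis; with |JA| = 29.7, A = (-29.8, 1.33). ∠JAU = 143.5° gives AU at -127° from the x-axis; with |AU| = 12.5, U = (-37.3, -8.64). AU is perpendicular to UL, so UL runs at -37.1°; with |UL| = 15.4, L = (-25.1, -17.9). ∠ULS = 142.6° gives LS at 0.300° from the x-axis; with |LS| = 19.2, S = (-5.86, -17.8). LS ⟂ SN, so SN runs at 90.3°; with |SN| = 10.7, N = (-5.92, -7.13). Then |JN| = |N − J| = 17.5.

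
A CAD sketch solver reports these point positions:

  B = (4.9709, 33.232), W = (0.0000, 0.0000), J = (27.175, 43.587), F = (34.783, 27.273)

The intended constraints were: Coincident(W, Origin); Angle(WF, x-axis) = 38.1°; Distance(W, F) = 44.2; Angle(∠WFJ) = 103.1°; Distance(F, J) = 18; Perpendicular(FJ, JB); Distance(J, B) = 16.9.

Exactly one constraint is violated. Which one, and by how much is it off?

Distance(J, B) = 16.9 — off by 7.60.

W = (0.00, 0.00) ✓; WF at 38.10° ✓; |WF| = 44.20 ✓; ∠WFJ = 103.1° ✓; |FJ| = 18.00 ✓; ∠(FJ, JB) = 90.00° ✓; |JB| = 24.50 ✗.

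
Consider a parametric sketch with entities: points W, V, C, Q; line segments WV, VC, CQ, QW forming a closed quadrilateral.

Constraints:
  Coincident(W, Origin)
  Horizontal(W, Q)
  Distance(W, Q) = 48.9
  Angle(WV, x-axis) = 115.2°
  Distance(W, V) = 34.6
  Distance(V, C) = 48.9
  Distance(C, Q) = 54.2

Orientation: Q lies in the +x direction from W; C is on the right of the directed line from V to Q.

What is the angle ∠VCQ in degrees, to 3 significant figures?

86.8°

W is at the origin; WQ is horizontal with |WQ| = 48.9 and Q in +x, so Q = (48.9, 0). WV runs at 115.2° with |WV| = 34.6, so V = (-14.7, 31.3). C is determined by |VC| = 48.9 and |CQ| = 54.2 together: it lies at the intersection of circle(V, 48.9) and circle(Q, 54.2). With |VQ| = 70.9, the foot of the radical line on VQ is 31.6 from V and the perpendicular offset is √(48.9² − 31.6²) = 37.3. Taking the right-of-VQ solution: C = (-2.85, -16.1).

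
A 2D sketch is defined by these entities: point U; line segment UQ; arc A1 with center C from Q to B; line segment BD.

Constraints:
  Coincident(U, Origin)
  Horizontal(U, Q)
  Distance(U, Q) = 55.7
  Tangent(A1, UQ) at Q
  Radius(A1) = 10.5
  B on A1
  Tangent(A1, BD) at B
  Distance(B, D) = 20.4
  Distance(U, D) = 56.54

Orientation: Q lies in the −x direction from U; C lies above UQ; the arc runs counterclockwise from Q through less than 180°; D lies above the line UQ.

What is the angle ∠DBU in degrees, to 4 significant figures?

108.6°

U is at the origin; U and Q share the same y with |UQ| = 55.7 and Q on the −x side, so Q = (-55.70, 0.000). Since A1 is tangent to UQ there, CQ ⟂ UQ, so C = Q + (0, 10.5) = (-55.70, 10.50). Since CB ⟂ BD (tangency), |CD| = √(10.5² + 20.4²) = 22.94 regardless of where B sits on A1. So D lies on both circle(U, 56.54) and circle(C, 22.94); the above-UQ intersection is D = (-46.84, 31.66). B is the foot of the tangent from D: B = (-45.23, 11.33).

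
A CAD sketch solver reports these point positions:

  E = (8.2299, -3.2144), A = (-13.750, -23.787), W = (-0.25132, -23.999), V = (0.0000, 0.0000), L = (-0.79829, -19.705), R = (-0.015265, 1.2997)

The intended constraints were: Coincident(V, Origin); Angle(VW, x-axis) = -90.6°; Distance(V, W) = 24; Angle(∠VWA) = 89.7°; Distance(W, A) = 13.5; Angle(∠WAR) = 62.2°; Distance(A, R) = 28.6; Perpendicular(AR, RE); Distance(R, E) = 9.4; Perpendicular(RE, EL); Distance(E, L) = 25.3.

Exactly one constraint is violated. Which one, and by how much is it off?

Distance(E, L) = 25.3 — off by 6.50.

V = (0.00, 0.00) ✓; VW at -90.60° ✓; |VW| = 24.00 ✓; ∠VWA = 89.70° ✓; |WA| = 13.50 ✓; ∠WAR = 62.20° ✓; |AR| = 28.60 ✓; ∠(AR, RE) = 90.00° ✓; |RE| = 9.400 ✓; ∠(RE, EL) = 90.00° ✓; |EL| = 18.80 ✗.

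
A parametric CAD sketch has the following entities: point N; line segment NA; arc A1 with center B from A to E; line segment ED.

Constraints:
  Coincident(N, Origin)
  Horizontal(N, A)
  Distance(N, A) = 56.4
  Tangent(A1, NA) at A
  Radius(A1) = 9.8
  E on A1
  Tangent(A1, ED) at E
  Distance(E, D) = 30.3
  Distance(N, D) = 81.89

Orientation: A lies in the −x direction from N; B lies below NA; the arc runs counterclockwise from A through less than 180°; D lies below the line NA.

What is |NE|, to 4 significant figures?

66.34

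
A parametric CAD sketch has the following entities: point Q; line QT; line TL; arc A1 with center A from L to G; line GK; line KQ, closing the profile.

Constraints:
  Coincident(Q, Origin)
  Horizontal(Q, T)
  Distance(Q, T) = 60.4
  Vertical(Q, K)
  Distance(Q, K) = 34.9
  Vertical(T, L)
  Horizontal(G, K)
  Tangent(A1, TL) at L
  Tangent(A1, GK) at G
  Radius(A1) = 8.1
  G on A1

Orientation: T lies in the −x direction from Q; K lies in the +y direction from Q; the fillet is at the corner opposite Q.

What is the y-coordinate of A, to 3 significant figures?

26.8

Q is at the origin; Q and T share the same y with |QT| = 60.4 and T on the −x side, so T = (-60.4, 0.00). QK is vertical with |QK| = 34.9 and K on the +y side, so K = (0.00, 34.9). The virtual corner opposite Q is at (-60.4, 34.9). A1 meets TL tangentially, so AL is at right angles to TL and since A1 is tangent to GK there, AG ⟂ GK, with radius 8.1, so the center A sits 8.1 in from both sides at A = (-52.3, 26.8). So A.y = 26.8.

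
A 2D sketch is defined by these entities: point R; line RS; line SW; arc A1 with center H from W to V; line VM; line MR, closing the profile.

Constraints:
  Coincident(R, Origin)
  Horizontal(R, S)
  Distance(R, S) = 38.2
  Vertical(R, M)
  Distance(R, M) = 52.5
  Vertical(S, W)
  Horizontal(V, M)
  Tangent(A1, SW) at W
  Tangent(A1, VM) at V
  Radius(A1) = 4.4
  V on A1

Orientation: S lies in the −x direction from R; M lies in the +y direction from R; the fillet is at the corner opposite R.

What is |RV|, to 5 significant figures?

62.439

R is at the origin; R and S share the same y with |RS| = 38.2 and S on the −x side, so S = (-38.200, 0.0000). R and M share the same x with |RM| = 52.5 and M on the +y side, so M = (0.0000, 52.500). The virtual corner opposite R is at (-38.200, 52.500). Since A1 is tangent to SW there, HW ⟂ SW and the tangent condition forces HV to be normal to VM, with radius 4.4, so the center H sits 4.4 in from both sides at H = (-33.800, 48.100). That places the tangent points at W = (-38.200, 48.100) on SW and V = (-33.800, 52.500) on VM. Then |RV| = |V − R| = 62.439.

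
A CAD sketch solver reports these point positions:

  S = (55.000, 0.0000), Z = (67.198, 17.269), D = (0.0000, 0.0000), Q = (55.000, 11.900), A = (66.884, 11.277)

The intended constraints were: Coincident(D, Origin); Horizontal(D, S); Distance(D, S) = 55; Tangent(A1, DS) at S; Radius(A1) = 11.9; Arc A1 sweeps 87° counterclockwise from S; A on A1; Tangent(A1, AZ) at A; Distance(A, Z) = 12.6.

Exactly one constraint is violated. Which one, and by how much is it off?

Distance(A, Z) = 12.6 — off by 6.60.

D = (0.00, 0.00) ✓; D.y = 0.00, S.y = 0.00 ✓; |DS| = 55.00 ✓; ∠(QS, SD) = 90.00° ✓; |QS| = 11.90 ✓; bearing(Q→A) − bearing(Q→S) = 87.00° ✓; |QA| = 11.90 ✓; ∠(QA, AZ) = 90.00° ✓; |AZ| = 6.000 ✗.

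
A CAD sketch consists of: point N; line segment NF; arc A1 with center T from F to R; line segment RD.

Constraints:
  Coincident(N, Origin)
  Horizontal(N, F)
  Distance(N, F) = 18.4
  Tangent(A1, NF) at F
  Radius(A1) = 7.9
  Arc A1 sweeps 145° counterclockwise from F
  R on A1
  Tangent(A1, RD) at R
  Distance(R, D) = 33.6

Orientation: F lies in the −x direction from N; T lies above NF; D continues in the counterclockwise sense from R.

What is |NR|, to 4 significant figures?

19.97

N is at the origin; N and F share the same y with |NF| = 18.4 and F on the −x side, so F = (-18.40, 0.000). Tangency of A1 to NF means the radius TF is perpendicular to NF, so T = F + (0, 7.9) = (-18.40, 7.900). On A1, F sits at bearing -90° from T; a 145° counterclockwise sweep puts R at bearing 55°, so R = T + 7.9·(cos 55°, sin 55°) = (-13.87, 14.37). Then |NR| = |R − N| = 19.97.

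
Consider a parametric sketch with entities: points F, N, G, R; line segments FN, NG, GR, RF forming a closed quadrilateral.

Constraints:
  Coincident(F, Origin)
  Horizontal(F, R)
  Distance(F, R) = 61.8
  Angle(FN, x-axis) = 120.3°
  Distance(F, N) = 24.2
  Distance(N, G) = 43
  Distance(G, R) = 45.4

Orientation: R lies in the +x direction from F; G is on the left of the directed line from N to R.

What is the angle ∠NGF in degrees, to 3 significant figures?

32.6°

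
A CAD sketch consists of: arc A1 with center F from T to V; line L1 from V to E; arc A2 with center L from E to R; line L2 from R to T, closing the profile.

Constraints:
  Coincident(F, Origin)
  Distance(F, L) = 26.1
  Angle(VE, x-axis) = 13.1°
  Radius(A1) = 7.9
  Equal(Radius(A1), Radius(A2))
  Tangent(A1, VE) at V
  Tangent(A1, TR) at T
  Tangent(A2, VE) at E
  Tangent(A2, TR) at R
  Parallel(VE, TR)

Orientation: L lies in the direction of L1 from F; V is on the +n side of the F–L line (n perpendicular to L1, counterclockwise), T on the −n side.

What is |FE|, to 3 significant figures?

27.3

The slot axis is L1's direction at 13.1°, so u = (cos 13.1°, sin 13.1°) = (0.974, 0.227) and n = (−sin 13.1°, cos 13.1°) = (-0.227, 0.974). F is at the origin and L lies 26.1 along u from F, so L = 26.1·u = (25.4, 5.92). Tangency of A1 to both parallel lines with radius 7.9 puts V and T at F ± 7.9·n: V = (-1.79, 7.69), T = (1.79, -7.69). Equal radii place E and R the same way about L: E = L + 7.9·n = (23.6, 13.6), R = L − 7.9·n = (27.2, -1.78). Then |FE| = |E − F| = 27.3.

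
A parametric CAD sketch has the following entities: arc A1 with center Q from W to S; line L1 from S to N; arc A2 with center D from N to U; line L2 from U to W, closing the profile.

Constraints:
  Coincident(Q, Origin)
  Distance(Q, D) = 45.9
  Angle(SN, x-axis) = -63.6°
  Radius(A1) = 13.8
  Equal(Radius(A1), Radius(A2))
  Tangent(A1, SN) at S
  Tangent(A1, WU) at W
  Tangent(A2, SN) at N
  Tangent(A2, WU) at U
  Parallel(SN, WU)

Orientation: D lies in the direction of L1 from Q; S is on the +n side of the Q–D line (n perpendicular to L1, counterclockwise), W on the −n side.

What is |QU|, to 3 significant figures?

47.9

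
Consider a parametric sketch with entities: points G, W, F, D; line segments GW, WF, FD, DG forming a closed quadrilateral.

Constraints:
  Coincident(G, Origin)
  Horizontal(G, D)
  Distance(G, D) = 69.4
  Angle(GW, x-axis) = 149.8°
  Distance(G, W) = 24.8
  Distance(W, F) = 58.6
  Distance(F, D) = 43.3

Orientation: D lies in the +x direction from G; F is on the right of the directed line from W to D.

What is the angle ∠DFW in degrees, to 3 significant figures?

128°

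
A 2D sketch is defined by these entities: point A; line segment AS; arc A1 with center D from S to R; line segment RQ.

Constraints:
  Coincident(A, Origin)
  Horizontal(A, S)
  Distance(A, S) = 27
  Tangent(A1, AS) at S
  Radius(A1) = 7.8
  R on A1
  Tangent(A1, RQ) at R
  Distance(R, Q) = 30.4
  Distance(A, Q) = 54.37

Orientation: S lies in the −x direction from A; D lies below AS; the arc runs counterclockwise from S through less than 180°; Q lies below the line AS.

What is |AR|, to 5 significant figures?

35.200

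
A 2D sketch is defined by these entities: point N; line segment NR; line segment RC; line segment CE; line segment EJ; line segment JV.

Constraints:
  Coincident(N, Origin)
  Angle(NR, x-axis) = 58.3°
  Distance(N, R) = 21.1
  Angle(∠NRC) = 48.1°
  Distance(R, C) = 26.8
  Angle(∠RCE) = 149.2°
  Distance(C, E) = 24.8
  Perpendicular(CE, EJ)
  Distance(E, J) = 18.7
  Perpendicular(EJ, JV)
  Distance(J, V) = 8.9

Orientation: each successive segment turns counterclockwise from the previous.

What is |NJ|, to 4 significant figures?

27.71

N is at the origin; NR runs at 58.3° with length 21.1, so R = (11.09, 17.95). ∠NRC = 48.1° gives RC at -169.8° from the x-axis; with |RC| = 26.8, C = (-15.29, 13.21). ∠RCE = 149.2° gives CE at -139.0° from the x-axis; with |CE| = 24.8, E = (-34.01, -3.064). The perpendicularity gives EJ at right angles to CE, so EJ runs at -49.00°; with |EJ| = 18.7, J = (-21.74, -17.18). Then |NJ| = |J − N| = 27.71.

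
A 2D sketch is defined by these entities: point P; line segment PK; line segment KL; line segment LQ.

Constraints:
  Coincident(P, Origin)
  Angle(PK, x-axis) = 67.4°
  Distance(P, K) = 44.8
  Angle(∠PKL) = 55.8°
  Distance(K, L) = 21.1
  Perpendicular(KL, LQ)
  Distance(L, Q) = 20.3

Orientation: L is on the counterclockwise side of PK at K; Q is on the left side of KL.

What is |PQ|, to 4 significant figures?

17.24

∠PKL = 55.8°, so KL runs at 67.4° + (180° − 55.8°) = 191.6° from the x-axis; with |KL| = 21.1, L = K + 21.1·(cos 191.6°, sin 191.6°) = (-3.453, 37.12). KL ⟂ LQ; with |LQ| = 20.3 on the left of KL, Q = L + 20.3·(0.2011, -0.9796) = (0.6293, 17.23). Then |PQ| = |Q − P| = 17.24.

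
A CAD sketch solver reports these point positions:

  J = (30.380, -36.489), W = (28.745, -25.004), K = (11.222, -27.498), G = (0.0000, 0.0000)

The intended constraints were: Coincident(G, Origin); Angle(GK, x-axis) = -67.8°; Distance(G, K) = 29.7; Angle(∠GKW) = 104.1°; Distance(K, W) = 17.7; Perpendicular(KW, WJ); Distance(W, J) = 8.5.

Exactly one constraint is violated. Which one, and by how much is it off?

Distance(W, J) = 8.5 — off by 3.10.

G = (0.00, 0.00) ✓; GK at -67.80° ✓; |GK| = 29.70 ✓; ∠GKW = 104.1° ✓; |KW| = 17.70 ✓; ∠(KW, WJ) = 90.00° ✓; |WJ| = 11.60 ✗.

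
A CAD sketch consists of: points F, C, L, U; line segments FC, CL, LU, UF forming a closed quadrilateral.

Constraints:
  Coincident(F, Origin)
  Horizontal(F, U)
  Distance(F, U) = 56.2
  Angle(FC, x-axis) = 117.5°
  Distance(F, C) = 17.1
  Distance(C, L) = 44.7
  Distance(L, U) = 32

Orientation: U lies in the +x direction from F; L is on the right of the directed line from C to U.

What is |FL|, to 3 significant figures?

29.8

F is at the origin; FU is horizontal with |FU| = 56.2 and U in +x, so U = (56.2, 0). FC runs at 117.5° with |FC| = 17.1, so C = (-7.90, 15.2). L is determined by |CL| = 44.7 and |LU| = 32.0 together: it lies at the intersection of circle(C, 44.7) and circle(U, 32.0). With |CU| = 65.9, the foot of the radical line on CU is 40.3 from C and the perpendicular offset is √(44.7² − 40.3²) = 19.3. Taking the right-of-CU solution: L = (26.9, -12.9).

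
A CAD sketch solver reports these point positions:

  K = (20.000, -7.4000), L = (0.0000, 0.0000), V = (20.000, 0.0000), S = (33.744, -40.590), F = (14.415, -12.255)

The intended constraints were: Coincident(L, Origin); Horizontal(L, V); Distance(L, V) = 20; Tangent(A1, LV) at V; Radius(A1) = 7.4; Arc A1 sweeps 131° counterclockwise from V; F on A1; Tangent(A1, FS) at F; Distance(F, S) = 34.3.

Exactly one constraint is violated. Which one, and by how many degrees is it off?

Tangent(A1, FS) at F — off by 6.70°.

L = (0.00, 0.00) ✓; L.y = 0.00, V.y = 0.00 ✓; |LV| = 20.00 ✓; ∠(KV, VL) = 90.00° ✓; |KV| = 7.400 ✓; bearing(K→F) − bearing(K→V) = 131.0° ✓; |KF| = 7.400 ✓; ∠(KF, FS) = 96.70° ✗; |FS| = 34.30 ✓.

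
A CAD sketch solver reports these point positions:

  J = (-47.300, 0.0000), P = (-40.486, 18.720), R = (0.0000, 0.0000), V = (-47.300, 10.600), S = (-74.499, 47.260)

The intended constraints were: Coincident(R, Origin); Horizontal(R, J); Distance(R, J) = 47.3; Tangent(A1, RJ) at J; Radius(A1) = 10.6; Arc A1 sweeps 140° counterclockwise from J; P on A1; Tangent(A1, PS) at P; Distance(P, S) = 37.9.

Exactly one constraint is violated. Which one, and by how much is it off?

Distance(P, S) = 37.9 — off by 6.50.

R = (0.00, 0.00) ✓; R.y = 0.00, J.y = 0.00 ✓; |RJ| = 47.30 ✓; ∠(VJ, JR) = 90.00° ✓; |VJ| = 10.60 ✓; bearing(V→P) − bearing(V→J) = 140.0° ✓; |VP| = 10.60 ✓; ∠(VP, PS) = 90.00° ✓; |PS| = 44.40 ✗.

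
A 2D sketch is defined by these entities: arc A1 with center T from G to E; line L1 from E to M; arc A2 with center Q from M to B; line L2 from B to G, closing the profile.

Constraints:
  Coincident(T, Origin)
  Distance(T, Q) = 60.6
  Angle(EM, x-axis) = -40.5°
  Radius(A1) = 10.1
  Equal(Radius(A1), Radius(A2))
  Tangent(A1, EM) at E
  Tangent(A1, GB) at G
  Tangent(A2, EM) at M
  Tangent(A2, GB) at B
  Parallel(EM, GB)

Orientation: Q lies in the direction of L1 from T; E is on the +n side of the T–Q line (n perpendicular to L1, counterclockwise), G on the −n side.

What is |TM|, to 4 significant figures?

61.44

Tangency of A1 to both parallel lines with radius 10.1 puts E and G at T ± 10.1·n: E = (6.559, 7.680), G = (-6.559, -7.680). Equal radii place M and B the same way about Q: M = Q + 10.1·n = (52.64, -31.68), B = Q − 10.1·n = (39.52, -47.04). Then |TM| = |M − T| = 61.44.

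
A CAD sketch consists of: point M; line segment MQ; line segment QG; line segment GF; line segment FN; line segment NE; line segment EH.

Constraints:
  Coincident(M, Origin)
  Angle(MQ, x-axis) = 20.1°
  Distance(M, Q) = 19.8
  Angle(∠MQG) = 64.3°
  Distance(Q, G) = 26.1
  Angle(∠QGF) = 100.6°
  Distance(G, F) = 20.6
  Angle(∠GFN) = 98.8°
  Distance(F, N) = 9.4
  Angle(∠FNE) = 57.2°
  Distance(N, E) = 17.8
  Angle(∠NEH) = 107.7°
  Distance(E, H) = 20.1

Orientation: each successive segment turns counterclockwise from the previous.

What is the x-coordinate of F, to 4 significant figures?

-16.95

M is at the origin; MQ runs at 20.1° with length 19.8, so Q = (18.59, 6.804). ∠MQG = 64.3° gives QG at 135.8° from the x-axis; with |QG| = 26.1, G = (-0.1173, 25.00). ∠QGF = 100.6° gives GF at -144.8° from the x-axis; with |GF| = 20.6, F = (-16.95, 13.13). So F.x = -16.95.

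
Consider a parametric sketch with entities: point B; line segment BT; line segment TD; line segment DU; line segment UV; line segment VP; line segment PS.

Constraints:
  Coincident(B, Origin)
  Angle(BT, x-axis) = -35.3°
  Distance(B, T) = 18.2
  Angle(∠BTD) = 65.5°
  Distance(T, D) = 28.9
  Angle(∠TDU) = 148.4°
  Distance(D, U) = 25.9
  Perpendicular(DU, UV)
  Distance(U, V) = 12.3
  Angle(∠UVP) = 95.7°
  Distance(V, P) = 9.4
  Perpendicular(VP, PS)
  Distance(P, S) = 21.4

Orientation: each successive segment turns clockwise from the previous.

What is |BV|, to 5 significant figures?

37.718

B is at the origin; BT runs at -35.3° with length 18.2, so T = (14.854, -10.517). ∠BTD = 65.5° gives TD at -149.80° from the x-axis; with |TD| = 28.9, D = (-10.124, -25.054). ∠TDU = 148.4° gives DU at 178.60° from the x-axis; with |DU| = 25.9, U = (-36.016, -24.421). DU is perpendicular to UV, so UV runs at 88.600°; with |UV| = 12.3, V = (-35.716, -12.125). Then |BV| = |V − B| = 37.718.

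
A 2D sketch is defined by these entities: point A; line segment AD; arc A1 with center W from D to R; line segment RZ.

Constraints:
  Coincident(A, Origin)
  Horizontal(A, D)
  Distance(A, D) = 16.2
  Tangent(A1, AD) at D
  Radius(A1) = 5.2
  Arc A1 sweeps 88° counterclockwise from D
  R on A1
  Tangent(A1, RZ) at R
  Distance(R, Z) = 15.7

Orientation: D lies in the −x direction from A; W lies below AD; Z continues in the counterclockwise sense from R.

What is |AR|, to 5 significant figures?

21.977

A is at the origin; A and D share the same y with |AD| = 16.2 and D on the −x side, so D = (-16.200, 0.0000). Tangency of A1 to AD means the radius WD is perpendicular to AD, so W = D + (0, -5.2) = (-16.200, -5.2000). On A1, D sits at bearing 90° from W; an 88° counterclockwise sweep puts R at bearing 178°, so R = W + 5.2·(cos 178°, sin 178°) = (-21.397, -5.0185). Then |AR| = |R − A| = 21.977.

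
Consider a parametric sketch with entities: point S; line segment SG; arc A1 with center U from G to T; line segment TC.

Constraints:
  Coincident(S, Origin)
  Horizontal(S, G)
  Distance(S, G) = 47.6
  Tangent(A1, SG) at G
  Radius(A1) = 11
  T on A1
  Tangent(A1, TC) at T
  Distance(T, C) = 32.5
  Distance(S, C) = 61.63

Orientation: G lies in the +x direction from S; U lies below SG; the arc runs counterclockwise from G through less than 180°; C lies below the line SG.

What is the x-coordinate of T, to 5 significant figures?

36.757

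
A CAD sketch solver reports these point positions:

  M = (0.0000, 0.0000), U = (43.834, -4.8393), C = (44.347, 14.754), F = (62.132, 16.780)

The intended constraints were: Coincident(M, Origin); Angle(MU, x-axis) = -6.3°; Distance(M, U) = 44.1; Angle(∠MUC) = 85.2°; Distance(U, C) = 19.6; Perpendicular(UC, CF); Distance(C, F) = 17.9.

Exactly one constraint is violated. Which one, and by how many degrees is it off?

Perpendicular(UC, CF) — off by 8.00°.

M = (0.00, 0.00) ✓; MU at -6.300° ✓; |MU| = 44.10 ✓; ∠MUC = 85.20° ✓; |UC| = 19.60 ✓; ∠(UC, CF) = 82.00° ✗; |CF| = 17.90 ✓.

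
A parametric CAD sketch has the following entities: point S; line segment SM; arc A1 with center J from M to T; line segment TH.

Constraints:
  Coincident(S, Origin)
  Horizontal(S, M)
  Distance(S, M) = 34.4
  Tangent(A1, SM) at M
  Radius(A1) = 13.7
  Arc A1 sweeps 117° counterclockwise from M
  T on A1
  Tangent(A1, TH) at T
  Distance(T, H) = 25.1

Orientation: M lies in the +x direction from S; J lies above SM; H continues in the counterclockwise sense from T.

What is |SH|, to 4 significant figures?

55.03

S is at the origin; S and M share the same y with |SM| = 34.4 and M on the +x side, so M = (34.40, 0.000). Since A1 is tangent to SM there, JM ⟂ SM, so J = M + (0, 13.7) = (34.40, 13.70). On A1, M sits at bearing -90° from J; a 117° counterclockwise sweep puts T at bearing 27°, so T = J + 13.7·(cos 27°, sin 27°) = (46.61, 19.92). Tangency of A1 to TH means the radius JT is perpendicular to TH, so TH runs along (−sin 27°, cos 27°); with |TH| = 25.1, H = (35.21, 42.28). Then |SH| = |H − S| = 55.03.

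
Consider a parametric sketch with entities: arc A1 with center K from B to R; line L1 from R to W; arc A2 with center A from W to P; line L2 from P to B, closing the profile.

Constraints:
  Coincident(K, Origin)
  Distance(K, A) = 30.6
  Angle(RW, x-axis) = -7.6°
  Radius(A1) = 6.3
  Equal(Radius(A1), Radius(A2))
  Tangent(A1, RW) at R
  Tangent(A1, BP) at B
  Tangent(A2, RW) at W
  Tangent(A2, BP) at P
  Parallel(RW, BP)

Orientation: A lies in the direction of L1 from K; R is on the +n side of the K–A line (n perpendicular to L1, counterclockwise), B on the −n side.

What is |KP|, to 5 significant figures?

31.242

Tangency of A1 to both parallel lines with radius 6.3 puts R and B at K ± 6.3·n: R = (0.83322, 6.2447), B = (-0.83322, -6.2447). Equal radii place W and P the same way about A: W = A + 6.3·n = (31.164, 2.1976), P = A − 6.3·n = (29.498, -10.292). Then |KP| = |P − K| = 31.242.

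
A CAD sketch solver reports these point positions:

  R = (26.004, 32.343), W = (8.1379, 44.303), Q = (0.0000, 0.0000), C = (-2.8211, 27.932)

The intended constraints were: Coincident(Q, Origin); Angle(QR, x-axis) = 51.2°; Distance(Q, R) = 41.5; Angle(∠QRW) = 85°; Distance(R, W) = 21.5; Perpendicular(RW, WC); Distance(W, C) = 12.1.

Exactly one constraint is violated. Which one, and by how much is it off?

Distance(W, C) = 12.1 — off by 7.60.

Q = (0.00, 0.00) ✓; QR at 51.20° ✓; |QR| = 41.50 ✓; ∠QRW = 85.00° ✓; |RW| = 21.50 ✓; ∠(RW, WC) = 90.00° ✓; |WC| = 19.70 ✗.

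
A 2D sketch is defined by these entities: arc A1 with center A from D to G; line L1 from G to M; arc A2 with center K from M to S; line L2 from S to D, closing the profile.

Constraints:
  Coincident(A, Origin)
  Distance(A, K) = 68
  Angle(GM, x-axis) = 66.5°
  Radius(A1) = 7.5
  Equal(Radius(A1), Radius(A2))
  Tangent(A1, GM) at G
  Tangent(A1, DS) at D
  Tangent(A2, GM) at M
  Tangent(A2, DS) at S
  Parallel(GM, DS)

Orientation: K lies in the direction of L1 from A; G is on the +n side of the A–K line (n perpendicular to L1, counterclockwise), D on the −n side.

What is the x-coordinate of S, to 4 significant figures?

33.99

The slot axis is L1's direction at 66.5°, so u = (cos 66.5°, sin 66.5°) = (0.3987, 0.9171) and n = (−sin 66.5°, cos 66.5°) = (-0.9171, 0.3987). A is at the origin and K lies 68.0 along u from A, so K = 68.0·u = (27.11, 62.36). Tangency of A1 to both parallel lines with radius 7.5 puts G and D at A ± 7.5·n: G = (-6.878, 2.991), D = (6.878, -2.991). Equal radii place M and S the same way about K: M = K + 7.5·n = (20.24, 65.35), S = K − 7.5·n = (33.99, 59.37). So S.x = 33.99.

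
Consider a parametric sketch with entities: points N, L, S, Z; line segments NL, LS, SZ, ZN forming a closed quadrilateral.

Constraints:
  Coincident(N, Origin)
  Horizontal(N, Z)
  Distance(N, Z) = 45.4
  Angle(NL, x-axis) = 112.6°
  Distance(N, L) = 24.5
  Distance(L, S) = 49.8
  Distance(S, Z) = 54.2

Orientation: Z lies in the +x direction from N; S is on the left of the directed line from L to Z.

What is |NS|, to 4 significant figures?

60.51

N is at the origin; N and Z share the same y with |NZ| = 45.4 and Z in +x, so Z = (45.4, 0). NL runs at 112.6° with |NL| = 24.5, so L = (-9.415, 22.62). S is determined by |LS| = 49.8 and |SZ| = 54.2 together: it lies at the intersection of circle(L, 49.8) and circle(Z, 54.2). With |LZ| = 59.30, the foot of the radical line on LZ is 25.79 from L and the perpendicular offset is √(49.8² − 25.79²) = 42.60. Taking the left-of-LZ solution: S = (30.68, 52.16).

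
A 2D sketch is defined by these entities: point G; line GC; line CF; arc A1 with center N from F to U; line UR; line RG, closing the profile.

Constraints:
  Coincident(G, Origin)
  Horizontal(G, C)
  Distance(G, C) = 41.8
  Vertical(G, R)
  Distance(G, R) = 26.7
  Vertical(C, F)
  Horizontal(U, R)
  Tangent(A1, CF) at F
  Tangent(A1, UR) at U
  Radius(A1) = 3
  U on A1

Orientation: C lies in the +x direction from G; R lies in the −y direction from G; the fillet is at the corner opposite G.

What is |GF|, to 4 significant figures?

48.05

G is at the origin; GC is horizontal with |GC| = 41.8 and C on the +x side, so C = (41.80, 0.000). GR is vertical with |GR| = 26.7 and R on the −y side, so R = (0.000, -26.70). The virtual corner opposite G is at (41.80, -26.70). A1 meets CF tangentially, so NF is at right angles to CF and tangency of A1 to UR means the radius NU is perpendicular to UR, with radius 3.0, so the center N sits 3.0 in from both sides at N = (38.80, -23.70). That places the tangent points at F = (41.80, -23.70) on CF and U = (38.80, -26.70) on UR. Then |GF| = |F − G| = 48.05.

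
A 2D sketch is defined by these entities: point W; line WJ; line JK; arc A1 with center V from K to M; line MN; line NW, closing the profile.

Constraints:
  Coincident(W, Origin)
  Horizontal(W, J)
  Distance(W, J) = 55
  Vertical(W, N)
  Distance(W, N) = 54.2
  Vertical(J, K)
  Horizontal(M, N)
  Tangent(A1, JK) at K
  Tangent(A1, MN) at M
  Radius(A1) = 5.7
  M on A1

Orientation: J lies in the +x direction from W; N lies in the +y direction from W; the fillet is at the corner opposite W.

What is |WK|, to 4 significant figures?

73.33

W is at the origin; WJ is horizontal with |WJ| = 55.0 and J on the +x side, so J = (55.00, 0.000). WN is vertical with |WN| = 54.2 and N on the +y side, so N = (0.000, 54.20). The virtual corner opposite W is at (55.00, 54.20). A1 meets JK tangentially, so VK is at right angles to JK and since A1 is tangent to MN there, VM ⟂ MN, with radius 5.7, so the center V sits 5.7 in from both sides at V = (49.30, 48.50). That places the tangent points at K = (55.00, 48.50) on JK and M = (49.30, 54.20) on MN. Then |WK| = |K − W| = 73.33.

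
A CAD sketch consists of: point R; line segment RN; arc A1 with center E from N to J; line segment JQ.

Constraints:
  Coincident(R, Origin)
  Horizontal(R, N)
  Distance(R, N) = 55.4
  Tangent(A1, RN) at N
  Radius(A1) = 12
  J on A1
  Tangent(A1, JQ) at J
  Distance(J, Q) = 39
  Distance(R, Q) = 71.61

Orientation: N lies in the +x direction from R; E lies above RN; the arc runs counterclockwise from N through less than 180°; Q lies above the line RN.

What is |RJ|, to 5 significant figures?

68.390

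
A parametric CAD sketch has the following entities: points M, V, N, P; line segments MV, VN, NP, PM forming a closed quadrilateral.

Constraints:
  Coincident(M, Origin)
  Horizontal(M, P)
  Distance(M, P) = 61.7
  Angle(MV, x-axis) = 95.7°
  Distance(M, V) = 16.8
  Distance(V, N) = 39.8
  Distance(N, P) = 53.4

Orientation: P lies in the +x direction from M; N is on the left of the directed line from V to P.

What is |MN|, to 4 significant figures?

51.14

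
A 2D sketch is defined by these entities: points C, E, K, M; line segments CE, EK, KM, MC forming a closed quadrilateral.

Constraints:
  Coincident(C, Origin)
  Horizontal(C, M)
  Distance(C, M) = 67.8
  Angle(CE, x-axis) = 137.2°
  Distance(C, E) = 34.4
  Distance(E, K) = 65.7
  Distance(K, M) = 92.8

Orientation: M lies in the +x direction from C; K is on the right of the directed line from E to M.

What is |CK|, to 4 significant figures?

44.24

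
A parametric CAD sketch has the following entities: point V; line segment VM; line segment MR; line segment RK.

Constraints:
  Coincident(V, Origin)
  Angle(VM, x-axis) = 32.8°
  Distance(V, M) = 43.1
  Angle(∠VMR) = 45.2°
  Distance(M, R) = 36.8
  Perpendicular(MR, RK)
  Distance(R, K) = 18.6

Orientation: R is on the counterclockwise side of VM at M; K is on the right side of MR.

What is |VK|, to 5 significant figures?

49.601

∠VMR = 45.2°, so MR runs at 32.8° + (180° − 45.2°) = 167.60° from the x-axis; with |MR| = 36.8, R = M + 36.8·(cos 167.60°, sin 167.60°) = (0.28688, 31.250). MR ⟂ RK; with |RK| = 18.6 on the right of MR, K = R + 18.6·(0.21474, 0.97667) = (4.2810, 49.416). Then |VK| = |K − V| = 49.601.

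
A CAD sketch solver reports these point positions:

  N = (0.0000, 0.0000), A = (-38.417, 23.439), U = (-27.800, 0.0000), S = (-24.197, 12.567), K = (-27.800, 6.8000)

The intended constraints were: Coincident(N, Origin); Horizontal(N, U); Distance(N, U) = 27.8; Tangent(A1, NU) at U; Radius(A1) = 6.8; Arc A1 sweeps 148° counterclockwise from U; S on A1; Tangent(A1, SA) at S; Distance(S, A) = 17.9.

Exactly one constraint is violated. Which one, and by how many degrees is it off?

Tangent(A1, SA) at S — off by 5.40°.

N = (0.00, 0.00) ✓; N.y = 0.00, U.y = 0.00 ✓; |NU| = 27.80 ✓; ∠(KU, UN) = 90.00° ✓; |KU| = 6.800 ✓; bearing(K→S) − bearing(K→U) = 148.0° ✓; |KS| = 6.800 ✓; ∠(KS, SA) = 95.40° ✗; |SA| = 17.90 ✓.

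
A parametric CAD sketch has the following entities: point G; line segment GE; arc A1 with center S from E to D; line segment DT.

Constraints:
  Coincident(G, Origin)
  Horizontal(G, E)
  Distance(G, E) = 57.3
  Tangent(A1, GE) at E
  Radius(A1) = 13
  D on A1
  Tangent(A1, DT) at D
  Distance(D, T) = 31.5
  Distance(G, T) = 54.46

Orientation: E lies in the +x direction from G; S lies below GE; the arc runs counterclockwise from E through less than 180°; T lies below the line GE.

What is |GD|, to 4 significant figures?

45.77

G is at the origin; G and E share the same y with |GE| = 57.3 and E on the +x side, so E = (57.30, 0.000). Since A1 is tangent to GE there, SE ⟂ GE, so S = E + (0, -13) = (57.30, -13.00). Since SD ⟂ DT (tangency), |ST| = √(13.0² + 31.5²) = 34.08 regardless of where D sits on A1. So T lies on both circle(G, 54.46) and circle(S, 34.08); the below-GE intersection is T = (36.75, -40.19). D is the foot of the tangent from T: D = (44.72, -9.712).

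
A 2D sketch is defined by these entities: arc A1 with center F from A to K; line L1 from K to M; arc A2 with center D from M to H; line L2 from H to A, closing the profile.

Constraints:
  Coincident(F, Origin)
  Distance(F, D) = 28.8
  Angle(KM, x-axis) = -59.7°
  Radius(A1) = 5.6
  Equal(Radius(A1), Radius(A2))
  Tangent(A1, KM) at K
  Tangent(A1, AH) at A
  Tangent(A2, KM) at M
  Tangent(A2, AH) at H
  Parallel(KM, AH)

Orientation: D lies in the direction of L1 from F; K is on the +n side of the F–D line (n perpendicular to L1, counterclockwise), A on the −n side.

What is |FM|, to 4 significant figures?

29.34

Tangency of A1 to both parallel lines with radius 5.6 puts K and A at F ± 5.6·n: K = (4.835, 2.825), A = (-4.835, -2.825). Equal radii place M and H the same way about D: M = D + 5.6·n = (19.37, -22.04), H = D − 5.6·n = (9.695, -27.69). Then |FM| = |M − F| = 29.34.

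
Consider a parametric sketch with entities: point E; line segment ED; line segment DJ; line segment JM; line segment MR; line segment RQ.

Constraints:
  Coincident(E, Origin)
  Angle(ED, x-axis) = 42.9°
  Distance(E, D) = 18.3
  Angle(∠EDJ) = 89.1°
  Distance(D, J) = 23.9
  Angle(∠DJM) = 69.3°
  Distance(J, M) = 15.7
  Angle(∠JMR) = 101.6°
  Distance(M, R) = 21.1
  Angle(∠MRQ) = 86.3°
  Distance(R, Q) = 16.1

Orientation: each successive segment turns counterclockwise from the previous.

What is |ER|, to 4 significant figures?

7.481

∠DJM = 69.3° gives JM at -115.5° from the x-axis; with |JM| = 15.7, M = (-9.896, 15.54). ∠JMR = 101.6° gives MR at -37.10° from the x-axis; with |MR| = 21.1, R = (6.933, 2.809). Then |ER| = |R − E| = 7.481.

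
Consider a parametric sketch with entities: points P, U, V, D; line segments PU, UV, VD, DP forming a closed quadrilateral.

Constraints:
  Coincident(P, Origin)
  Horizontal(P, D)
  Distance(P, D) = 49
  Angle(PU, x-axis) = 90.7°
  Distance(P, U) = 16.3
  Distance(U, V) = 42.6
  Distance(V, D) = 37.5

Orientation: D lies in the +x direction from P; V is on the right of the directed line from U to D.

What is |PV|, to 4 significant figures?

28.75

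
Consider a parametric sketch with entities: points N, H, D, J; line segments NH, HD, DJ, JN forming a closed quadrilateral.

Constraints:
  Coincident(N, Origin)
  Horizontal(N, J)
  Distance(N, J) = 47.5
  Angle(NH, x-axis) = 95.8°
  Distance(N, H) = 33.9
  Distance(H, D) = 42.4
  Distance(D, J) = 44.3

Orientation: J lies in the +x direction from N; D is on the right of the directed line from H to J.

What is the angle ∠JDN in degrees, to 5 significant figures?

105.66°

N is at the origin; N and J share the same y with |NJ| = 47.5 and J in +x, so J = (47.5, 0). NH runs at 95.8° with |NH| = 33.9, so H = (-3.4258, 33.726). D is determined by |HD| = 42.4 and |DJ| = 44.3 together: it lies at the intersection of circle(H, 42.4) and circle(J, 44.3). With |HJ| = 61.081, the foot of the radical line on HJ is 29.192 from H and the perpendicular offset is √(42.4² − 29.192²) = 30.750. Taking the right-of-HJ solution: D = (3.9338, -8.0299).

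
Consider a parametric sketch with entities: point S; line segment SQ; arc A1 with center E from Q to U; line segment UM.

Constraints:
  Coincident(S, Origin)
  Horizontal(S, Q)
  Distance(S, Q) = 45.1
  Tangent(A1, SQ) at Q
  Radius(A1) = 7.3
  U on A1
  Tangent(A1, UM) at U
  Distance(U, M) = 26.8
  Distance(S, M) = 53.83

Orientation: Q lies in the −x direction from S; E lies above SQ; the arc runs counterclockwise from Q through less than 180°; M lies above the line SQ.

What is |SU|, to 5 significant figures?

38.727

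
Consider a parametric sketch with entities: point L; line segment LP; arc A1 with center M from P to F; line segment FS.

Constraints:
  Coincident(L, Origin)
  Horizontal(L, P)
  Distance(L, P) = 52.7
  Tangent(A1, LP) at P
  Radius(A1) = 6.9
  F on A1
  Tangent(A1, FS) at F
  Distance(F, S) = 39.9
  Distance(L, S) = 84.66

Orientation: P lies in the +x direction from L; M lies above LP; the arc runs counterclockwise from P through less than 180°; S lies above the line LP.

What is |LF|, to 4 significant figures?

59.27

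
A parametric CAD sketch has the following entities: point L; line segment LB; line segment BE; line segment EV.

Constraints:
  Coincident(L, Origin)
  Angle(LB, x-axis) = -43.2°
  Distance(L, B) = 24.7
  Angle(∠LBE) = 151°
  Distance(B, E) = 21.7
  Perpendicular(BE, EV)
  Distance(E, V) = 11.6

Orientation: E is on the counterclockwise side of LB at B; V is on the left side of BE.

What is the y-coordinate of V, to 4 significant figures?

-10.99

L is at the origin; LB runs at -43.2° with length 24.7, so B = 24.7·(cos -43.2°, sin -43.2°) = (18.01, -16.91). ∠LBE = 151.0°, so BE runs at -43.2° + (180° − 151.0°) = -14.20° from the x-axis; with |BE| = 21.7, E = B + 21.7·(cos -14.20°, sin -14.20°) = (39.04, -22.23). The perpendicularity gives EV at right angles to BE; with |EV| = 11.6 on the left of BE, V = E + 11.6·(0.2453, 0.9694) = (41.89, -10.99). So V.y = -10.99.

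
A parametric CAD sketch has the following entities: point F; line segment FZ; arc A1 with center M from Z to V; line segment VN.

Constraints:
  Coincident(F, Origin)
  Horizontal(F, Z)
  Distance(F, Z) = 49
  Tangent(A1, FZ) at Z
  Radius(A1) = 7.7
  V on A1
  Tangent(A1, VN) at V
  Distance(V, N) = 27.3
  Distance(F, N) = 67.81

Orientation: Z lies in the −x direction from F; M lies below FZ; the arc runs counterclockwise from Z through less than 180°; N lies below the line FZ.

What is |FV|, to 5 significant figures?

57.142

Checks: |MV| = 7.700 ✓; ∠(MV, VN) = 90.00° ✓; |VN| = 27.30 ✓; |FN| = 67.81 ✓.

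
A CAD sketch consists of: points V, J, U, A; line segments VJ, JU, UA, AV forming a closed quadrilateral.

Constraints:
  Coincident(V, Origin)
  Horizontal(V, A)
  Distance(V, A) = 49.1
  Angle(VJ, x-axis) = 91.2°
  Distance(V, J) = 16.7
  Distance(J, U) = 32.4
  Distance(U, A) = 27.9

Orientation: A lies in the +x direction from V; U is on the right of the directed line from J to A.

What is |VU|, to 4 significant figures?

23.03

V is at the origin; VA is horizontal with |VA| = 49.1 and A in +x, so A = (49.1, 0). VJ runs at 91.2° with |VJ| = 16.7, so J = (-0.3497, 16.70). U is determined by |JU| = 32.4 and |UA| = 27.9 together: it lies at the intersection of circle(J, 32.4) and circle(A, 27.9). With |JA| = 52.19, the foot of the radical line on JA is 28.70 from J and the perpendicular offset is √(32.4² − 28.70²) = 15.04. Taking the right-of-JA solution: U = (22.03, -6.737).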